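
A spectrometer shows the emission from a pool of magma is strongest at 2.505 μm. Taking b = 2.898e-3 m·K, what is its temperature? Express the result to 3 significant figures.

T ≈ 1.16×10³ K

Wien's law gives T = b/λ_max = (2.898×10⁻³ m·K)/(2.505×10⁻⁶ m) = 1.16×10³ K.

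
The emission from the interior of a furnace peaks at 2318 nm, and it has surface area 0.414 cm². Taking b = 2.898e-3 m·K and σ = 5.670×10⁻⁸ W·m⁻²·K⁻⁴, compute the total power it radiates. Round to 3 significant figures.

Wien's law: T = b/λ_max = 2.898×10⁻³/2.318×10⁻⁶ = 1250.22 K.
Area A = 0.414 cm² = 4.14×10⁻⁵ m².
Then P = σAT⁴ = 5.670×10⁻⁸×4.14×10⁻⁵×(1250.22)⁴ = 5.73 W.

P ≈ 5.73 W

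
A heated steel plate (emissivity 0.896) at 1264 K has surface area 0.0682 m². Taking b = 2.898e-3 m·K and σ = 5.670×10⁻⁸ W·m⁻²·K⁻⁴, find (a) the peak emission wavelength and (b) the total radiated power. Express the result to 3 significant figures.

(a) λ_max = b/T = 2.898×10⁻³/1264 = 2.293×10⁻⁶ m = 2.29 μm.
Area A = 0.0682 m².
(b) P = εσAT⁴ = 0.896×5.670×10⁻⁸×0.0682×(1264)⁴ = 8.84×10³ W.

λ_max ≈ 2.29 μm; P ≈ 8.84×10³ W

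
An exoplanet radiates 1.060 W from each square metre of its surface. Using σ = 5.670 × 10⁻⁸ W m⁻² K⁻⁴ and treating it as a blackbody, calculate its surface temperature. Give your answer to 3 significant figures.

I = σT⁴, so T = (I/σ)^(1/4) = (1.060/(5.670×10⁻⁸))^(1/4) = 65.8 K.

T ≈ 65.8 K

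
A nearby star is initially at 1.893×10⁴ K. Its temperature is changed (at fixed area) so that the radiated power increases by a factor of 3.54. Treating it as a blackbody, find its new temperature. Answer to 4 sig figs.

T₂ ≈ 2.597×10⁴ K

P ∝ T⁴, so T₂/T₁ = (P₂/P₁)^(1/4) = (3.54)^(1/4) = 1.37167.
T₂ = 1.893×10⁴ × 1.37167 = 2.597×10⁴ K.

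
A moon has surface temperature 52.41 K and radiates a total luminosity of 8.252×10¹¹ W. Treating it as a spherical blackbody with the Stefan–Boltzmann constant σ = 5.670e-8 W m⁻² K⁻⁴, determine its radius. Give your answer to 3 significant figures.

R ≈ 3.92×10⁵ m

L = 4πR²σT⁴ ⇒ R = √(L/(4πσT⁴)).
σT⁴ = 0.427799 W/m², so R = √(8.252×10¹¹/(4π×0.427799)) = 3.92×10⁵ m.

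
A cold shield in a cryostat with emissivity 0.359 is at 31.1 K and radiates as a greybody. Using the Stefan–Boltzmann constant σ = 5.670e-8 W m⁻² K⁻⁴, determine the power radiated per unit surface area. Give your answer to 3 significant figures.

I ≈ 0.0190 W/m²

Stefan–Boltzmann: I = εσT⁴ = 0.359 × 5.670×10⁻⁸ × (31.1)⁴ = 0.0190 W/m².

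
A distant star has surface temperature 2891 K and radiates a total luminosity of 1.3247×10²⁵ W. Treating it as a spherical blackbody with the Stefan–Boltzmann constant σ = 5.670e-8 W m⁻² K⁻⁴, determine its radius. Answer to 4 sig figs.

L = 4πR²σT⁴ ⇒ R = √(L/(4πσT⁴)).
σT⁴ = 3.96073×10⁶ W/m², so R = √(1.3247×10²⁵/(4π×3.96073×10⁶)) = 5.159×10⁸ m.

R ≈ 5.159×10⁸ m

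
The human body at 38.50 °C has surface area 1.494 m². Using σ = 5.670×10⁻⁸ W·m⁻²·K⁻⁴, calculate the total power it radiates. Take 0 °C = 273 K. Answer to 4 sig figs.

P ≈ 797.6 W

T = 38.50 °C + 273 = 311.50 K.
Area A = 1.494 m².
P = σAT⁴ = 5.670×10⁻⁸ × 1.494 × (311.50)⁴ = 797.6 W.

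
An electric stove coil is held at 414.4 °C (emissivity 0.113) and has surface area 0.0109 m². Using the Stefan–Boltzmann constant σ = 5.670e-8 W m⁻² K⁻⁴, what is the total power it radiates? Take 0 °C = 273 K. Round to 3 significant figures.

T = 414.4 °C + 273 = 687.4 K.
Area A = 0.0109 m².
P = εσAT⁴ = 0.113 × 5.670×10⁻⁸ × 0.0109 × (687.4)⁴ = 15.6 W.

P ≈ 15.6 W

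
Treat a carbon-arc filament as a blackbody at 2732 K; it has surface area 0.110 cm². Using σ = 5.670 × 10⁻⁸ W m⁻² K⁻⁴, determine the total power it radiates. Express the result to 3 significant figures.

Area A = 0.110 cm² = 1.10×10⁻⁵ m².
P = σAT⁴ = 5.670×10⁻⁸ × 1.10×10⁻⁵ × (2732)⁴ = 34.7 W.

P ≈ 34.7 W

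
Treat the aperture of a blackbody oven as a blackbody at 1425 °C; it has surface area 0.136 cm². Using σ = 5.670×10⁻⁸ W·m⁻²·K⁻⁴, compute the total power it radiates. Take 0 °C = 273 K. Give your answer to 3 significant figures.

T = 1425 °C + 273 = 1698 K.
Area A = 0.136 cm² = 1.36×10⁻⁵ m².
P = σAT⁴ = 5.670×10⁻⁸ × 1.36×10⁻⁵ × (1698)⁴ = 6.41 W.

P ≈ 6.41 W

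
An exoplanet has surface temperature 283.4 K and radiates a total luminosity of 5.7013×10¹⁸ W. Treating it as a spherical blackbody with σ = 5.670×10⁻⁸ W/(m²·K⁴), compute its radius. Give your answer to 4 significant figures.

R ≈ 3.522×10⁷ m

L = 4πR²σT⁴ ⇒ R = √(L/(4πσT⁴)).
σT⁴ = 365.748 W/m², so R = √(5.7013×10¹⁸/(4π×365.748)) = 3.522×10⁷ m.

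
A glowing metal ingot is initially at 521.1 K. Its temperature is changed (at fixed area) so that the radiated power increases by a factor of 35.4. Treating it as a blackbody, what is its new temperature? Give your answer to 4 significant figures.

P ∝ T⁴, so T₂/T₁ = (P₂/P₁)^(1/4) = (35.4)^(1/4) = 2.43922.
T₂ = 521.1 × 2.43922 = 1271 K.

T₂ ≈ 1271 K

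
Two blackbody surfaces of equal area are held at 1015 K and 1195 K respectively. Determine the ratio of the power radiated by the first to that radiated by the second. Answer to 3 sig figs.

P₁/P₂ ≈ 0.520

With equal areas, P₁/P₂ = (T₁/T₂)⁴ = (1015/1195)⁴ = 0.520.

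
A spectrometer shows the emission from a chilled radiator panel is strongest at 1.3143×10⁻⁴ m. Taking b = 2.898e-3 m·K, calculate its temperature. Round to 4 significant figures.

Wien's law gives T = b/λ_max = (2.898×10⁻³ m·K)/(1.3143×10⁻⁴ m) = 22.05 K.

T ≈ 22.05 K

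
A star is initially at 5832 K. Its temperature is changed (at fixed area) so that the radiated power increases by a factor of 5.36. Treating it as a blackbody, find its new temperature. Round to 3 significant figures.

P ∝ T⁴, so T₂/T₁ = (P₂/P₁)^(1/4) = (5.36)^(1/4) = 1.52157.
T₂ = 5832 × 1.52157 = 8.87×10³ K.

T₂ ≈ 8.87×10³ K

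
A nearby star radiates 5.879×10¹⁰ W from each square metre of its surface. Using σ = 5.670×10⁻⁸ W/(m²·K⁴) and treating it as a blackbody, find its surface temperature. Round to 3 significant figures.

T ≈ 3.19×10⁴ K

I = σT⁴, so T = (I/σ)^(1/4) = (5.879×10¹⁰/(5.670×10⁻⁸))^(1/4) = 3.19×10⁴ K.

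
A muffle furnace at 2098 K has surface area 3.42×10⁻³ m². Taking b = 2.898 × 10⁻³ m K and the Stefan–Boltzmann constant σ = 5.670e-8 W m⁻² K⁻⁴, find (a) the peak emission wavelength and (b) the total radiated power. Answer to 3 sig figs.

(a) λ_max = b/T = 2.898×10⁻³/2098 = 1.381×10⁻⁶ m = 1.38 μm.
Area A = 3.42×10⁻³ m².
(b) P = σAT⁴ = 5.670×10⁻⁸×3.42×10⁻³×(2098)⁴ = 3.76×10³ W.

λ_max ≈ 1.38 μm; P ≈ 3.76×10³ W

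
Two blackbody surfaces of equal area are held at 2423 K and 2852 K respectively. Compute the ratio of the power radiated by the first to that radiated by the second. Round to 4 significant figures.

P₁/P₂ ≈ 0.5210

With equal areas, P₁/P₂ = (T₁/T₂)⁴ = (2423/2852)⁴ = 0.5210.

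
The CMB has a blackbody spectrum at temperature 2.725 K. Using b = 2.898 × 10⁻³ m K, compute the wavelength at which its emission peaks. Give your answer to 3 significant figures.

λ_max ≈ 1.06×10⁻³ m

Wien's displacement law: λ_max = b/T = (2.898×10⁻³ m·K)/(2.725 K) = 1.063×10⁻³ m.
That is 1.06×10⁻³ m, in the microwave range.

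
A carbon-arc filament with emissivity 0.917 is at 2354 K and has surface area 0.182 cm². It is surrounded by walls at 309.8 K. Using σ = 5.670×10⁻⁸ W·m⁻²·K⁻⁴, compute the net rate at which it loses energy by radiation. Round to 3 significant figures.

Area A = 0.182 cm² = 1.82×10⁻⁵ m².
Net radiated power P_net = εσA(T⁴ − T₀⁴) = 0.917×5.670×10⁻⁸×1.82×10⁻⁵×(2354⁴ − 309.8⁴).
T⁴ − T₀⁴ = 3.07062×10¹³ − 9.21140×10⁹ = 3.06970×10¹³ K⁴, so P_net = 29.0 W.

Net loss ≈ 29.0 W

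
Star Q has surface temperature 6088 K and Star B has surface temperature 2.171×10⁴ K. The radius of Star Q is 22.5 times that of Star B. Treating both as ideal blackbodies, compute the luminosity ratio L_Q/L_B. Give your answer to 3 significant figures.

L ∝ R²T⁴, so L_Q/L_B = (R_Q/R_B)²(T_Q/T_B)⁴ = (22.5)² × (6088/2.171×10⁴)⁴ = 506.25 × 6.18385×10⁻³ = 3.13.

L_Q/L_B ≈ 3.13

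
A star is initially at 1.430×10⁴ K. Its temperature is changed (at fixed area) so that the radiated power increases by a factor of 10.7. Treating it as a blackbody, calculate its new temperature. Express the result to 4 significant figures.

T₂ ≈ 2.586×10⁴ K

P ∝ T⁴, so T₂/T₁ = (P₂/P₁)^(1/4) = (10.7)^(1/4) = 1.80861.
T₂ = 1.430×10⁴ × 1.80861 = 2.586×10⁴ K.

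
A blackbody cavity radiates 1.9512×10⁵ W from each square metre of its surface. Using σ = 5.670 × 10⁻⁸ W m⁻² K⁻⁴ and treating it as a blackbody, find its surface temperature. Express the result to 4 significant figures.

T ≈ 1362 K

I = σT⁴, so T = (I/σ)^(1/4) = (1.9512×10⁵/(5.670×10⁻⁸))^(1/4) = 1362 K.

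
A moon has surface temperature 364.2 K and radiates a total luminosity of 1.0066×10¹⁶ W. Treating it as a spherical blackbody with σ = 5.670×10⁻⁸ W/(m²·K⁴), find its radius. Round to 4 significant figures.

L = 4πR²σT⁴ ⇒ R = √(L/(4πσT⁴)).
σT⁴ = 997.569 W/m², so R = √(1.0066×10¹⁶/(4π×997.569)) = 8.961×10⁵ m.

R ≈ 8.961×10⁵ m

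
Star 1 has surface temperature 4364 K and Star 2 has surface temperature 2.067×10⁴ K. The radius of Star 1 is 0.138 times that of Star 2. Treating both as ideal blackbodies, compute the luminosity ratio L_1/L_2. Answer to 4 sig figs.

L ∝ R²T⁴, so L_1/L_2 = (R_1/R_2)²(T_1/T_2)⁴ = (0.138)² × (4364/2.067×10⁴)⁴ = 0.019044 × 1.98690×10⁻³ = 3.784×10⁻⁵.

L_1/L_2 ≈ 3.784×10⁻⁵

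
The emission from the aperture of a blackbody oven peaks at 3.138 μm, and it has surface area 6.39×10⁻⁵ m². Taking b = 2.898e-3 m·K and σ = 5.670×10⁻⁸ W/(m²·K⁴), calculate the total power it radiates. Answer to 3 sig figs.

Wien's law: T = b/λ_max = 2.898×10⁻³/3.138×10⁻⁶ = 923.518 K.
Area A = 6.39×10⁻⁵ m².
Then P = σAT⁴ = 5.670×10⁻⁸×6.39×10⁻⁵×(923.518)⁴ = 2.64 W.

P ≈ 2.64 W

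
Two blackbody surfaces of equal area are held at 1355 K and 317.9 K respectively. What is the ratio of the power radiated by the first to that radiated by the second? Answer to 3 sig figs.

With equal areas, P₁/P₂ = (T₁/T₂)⁴ = (1355/317.9)⁴ = 330.

P₁/P₂ ≈ 330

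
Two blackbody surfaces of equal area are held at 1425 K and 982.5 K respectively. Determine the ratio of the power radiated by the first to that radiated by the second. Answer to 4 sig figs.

P₁/P₂ ≈ 4.425

With equal areas, P₁/P₂ = (T₁/T₂)⁴ = (1425/982.5)⁴ = 4.425.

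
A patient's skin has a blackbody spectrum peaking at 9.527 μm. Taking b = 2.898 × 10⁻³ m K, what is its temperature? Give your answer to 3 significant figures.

Wien's law gives T = b/λ_max = (2.898×10⁻³ m·K)/(9.527×10⁻⁶ m) = 304 K.

T ≈ 304 K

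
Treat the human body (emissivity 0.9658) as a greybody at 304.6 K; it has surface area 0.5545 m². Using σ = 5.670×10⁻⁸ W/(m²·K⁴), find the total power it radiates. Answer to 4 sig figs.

P ≈ 261.4 W

Area A = 0.5545 m².
P = εσAT⁴ = 0.9658 × 5.670×10⁻⁸ × 0.5545 × (304.6)⁴ = 261.4 W.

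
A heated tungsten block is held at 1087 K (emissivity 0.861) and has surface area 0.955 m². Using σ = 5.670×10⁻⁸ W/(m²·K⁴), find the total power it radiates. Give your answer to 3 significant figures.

P ≈ 6.51×10⁴ W

Area A = 0.955 m².
P = εσAT⁴ = 0.861 × 5.670×10⁻⁸ × 0.955 × (1087)⁴ = 6.51×10⁴ W.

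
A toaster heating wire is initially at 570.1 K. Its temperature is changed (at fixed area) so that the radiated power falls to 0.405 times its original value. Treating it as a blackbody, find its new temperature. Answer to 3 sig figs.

P ∝ T⁴, so T₂/T₁ = (P₂/P₁)^(1/4) = (0.405)^(1/4) = 0.797744.
T₂ = 570.1 × 0.797744 = 455 K.

T₂ ≈ 455 K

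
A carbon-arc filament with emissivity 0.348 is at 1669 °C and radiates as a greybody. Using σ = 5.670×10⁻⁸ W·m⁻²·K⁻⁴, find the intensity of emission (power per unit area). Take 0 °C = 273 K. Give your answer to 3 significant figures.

T = 1669 °C + 273 = 1942 K.
Stefan–Boltzmann: I = εσT⁴ = 0.348 × 5.670×10⁻⁸ × (1942)⁴ = 2.81×10⁵ W/m².

I ≈ 2.81×10⁵ W/m²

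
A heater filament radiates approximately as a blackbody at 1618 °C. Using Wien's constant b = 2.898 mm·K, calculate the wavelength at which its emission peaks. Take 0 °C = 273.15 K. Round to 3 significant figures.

λ_max ≈ 1.53 μm

T = 1618 °C + 273.15 = 1891.15 K.
Wien's displacement law: λ_max = b/T = (2.898×10⁻³ m·K)/(1891.15 K) = 1.532×10⁻⁶ m.
That is 1.53 μm, in the infrared range.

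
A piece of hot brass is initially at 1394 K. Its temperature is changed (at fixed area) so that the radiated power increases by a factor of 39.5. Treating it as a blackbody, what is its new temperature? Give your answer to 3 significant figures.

T₂ ≈ 3.49×10³ K

P ∝ T⁴, so T₂/T₁ = (P₂/P₁)^(1/4) = (39.5)^(1/4) = 2.50697.
T₂ = 1394 × 2.50697 = 3.49×10³ K.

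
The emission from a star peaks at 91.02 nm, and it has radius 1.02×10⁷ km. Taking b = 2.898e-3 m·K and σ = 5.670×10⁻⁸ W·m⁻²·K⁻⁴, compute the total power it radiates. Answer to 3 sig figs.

Wien's law: T = b/λ_max = 2.898×10⁻³/9.102×10⁻⁸ = 31839.2 K.
Surface area A = 4πR² = 4π(1.02×10¹⁰ m)² = 1.30741×10²¹ m².
Then P = σAT⁴ = 5.670×10⁻⁸×1.30741×10²¹×(31839.2)⁴ = 7.62×10³¹ W.

P ≈ 7.62×10³¹ W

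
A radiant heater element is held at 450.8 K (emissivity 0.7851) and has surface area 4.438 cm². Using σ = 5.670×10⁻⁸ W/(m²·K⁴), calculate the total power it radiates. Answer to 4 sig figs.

Area A = 4.438 cm² = 4.438×10⁻⁴ m².
P = εσAT⁴ = 0.7851 × 5.670×10⁻⁸ × 4.438×10⁻⁴ × (450.8)⁴ = 0.8159 W.

P ≈ 0.8159 W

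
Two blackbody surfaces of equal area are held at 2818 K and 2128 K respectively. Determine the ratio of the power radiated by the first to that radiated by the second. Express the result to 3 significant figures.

P₁/P₂ ≈ 3.08

With equal areas, P₁/P₂ = (T₁/T₂)⁴ = (2818/2128)⁴ = 3.08.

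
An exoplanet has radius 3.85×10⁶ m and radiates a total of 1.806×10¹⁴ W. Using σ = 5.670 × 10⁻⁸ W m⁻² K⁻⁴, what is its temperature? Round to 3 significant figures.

Surface area A = 4πR² = 4π(3.85×10⁶ m)² = 1.86265×10¹⁴ m².
P = σAT⁴ ⇒ T = (P/(σA))^(1/4) = (1.806×10¹⁴/(5.670×10⁻⁸×1.86265×10¹⁴))^(1/4) = 64.3 K.

T ≈ 64.3 K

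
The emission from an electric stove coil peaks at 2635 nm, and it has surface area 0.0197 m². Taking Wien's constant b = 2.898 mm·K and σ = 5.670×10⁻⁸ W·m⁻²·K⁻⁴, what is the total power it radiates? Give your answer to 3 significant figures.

P ≈ 1.63×10³ W

Wien's law: T = b/λ_max = 2.898×10⁻³/2.635×10⁻⁶ = 1099.81 K.
Area A = 0.0197 m².
Then P = σAT⁴ = 5.670×10⁻⁸×0.0197×(1099.81)⁴ = 1.63×10³ W.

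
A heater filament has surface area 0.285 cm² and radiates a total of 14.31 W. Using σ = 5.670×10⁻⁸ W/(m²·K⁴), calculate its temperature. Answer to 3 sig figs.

T ≈ 1.73×10³ K

Area A = 0.285 cm² = 2.85×10⁻⁵ m².
P = σAT⁴ ⇒ T = (P/(σA))^(1/4) = (14.31/(5.670×10⁻⁸×2.85×10⁻⁵))^(1/4) = 1.73×10³ K.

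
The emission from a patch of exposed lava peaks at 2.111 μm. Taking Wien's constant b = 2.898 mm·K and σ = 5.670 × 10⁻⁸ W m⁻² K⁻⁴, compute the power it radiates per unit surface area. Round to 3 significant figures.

I ≈ 2.01×10⁵ W/m²

Wien's law: T = b/λ_max = 2.898×10⁻³/2.111×10⁻⁶ = 1372.81 K.
Then I = σT⁴ = 5.670×10⁻⁸×(1372.81)⁴ = 2.01×10⁵ W/m².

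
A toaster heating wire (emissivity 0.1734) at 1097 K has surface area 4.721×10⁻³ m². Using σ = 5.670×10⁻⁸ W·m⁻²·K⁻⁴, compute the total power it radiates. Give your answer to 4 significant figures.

Area A = 4.721×10⁻³ m².
P = εσAT⁴ = 0.1734 × 5.670×10⁻⁸ × 4.721×10⁻³ × (1097)⁴ = 67.22 W.

P ≈ 67.22 W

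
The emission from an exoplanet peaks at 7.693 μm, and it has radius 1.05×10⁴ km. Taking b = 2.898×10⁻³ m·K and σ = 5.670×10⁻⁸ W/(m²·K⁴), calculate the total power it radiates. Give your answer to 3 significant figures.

P ≈ 1.58×10¹⁸ W

Wien's law: T = b/λ_max = 2.898×10⁻³/7.693×10⁻⁶ = 376.706 K.
Surface area A = 4πR² = 4π(1.05×10⁷ m)² = 1.38544×10¹⁵ m².
Then P = σAT⁴ = 5.670×10⁻⁸×1.38544×10¹⁵×(376.706)⁴ = 1.58×10¹⁸ W.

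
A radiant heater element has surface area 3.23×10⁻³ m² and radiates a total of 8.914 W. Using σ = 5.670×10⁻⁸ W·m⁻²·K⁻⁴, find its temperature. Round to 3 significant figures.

T ≈ 470 K

Area A = 3.23×10⁻³ m².
P = σAT⁴ ⇒ T = (P/(σA))^(1/4) = (8.914/(5.670×10⁻⁸×3.23×10⁻³))^(1/4) = 470 K.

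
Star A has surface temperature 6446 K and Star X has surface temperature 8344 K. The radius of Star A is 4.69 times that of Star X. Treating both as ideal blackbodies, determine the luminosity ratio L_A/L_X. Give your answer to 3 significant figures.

L ∝ R²T⁴, so L_A/L_X = (R_A/R_X)²(T_A/T_X)⁴ = (4.69)² × (6446/8344)⁴ = 21.9961 × 0.356175 = 7.83.

L_A/L_X ≈ 7.83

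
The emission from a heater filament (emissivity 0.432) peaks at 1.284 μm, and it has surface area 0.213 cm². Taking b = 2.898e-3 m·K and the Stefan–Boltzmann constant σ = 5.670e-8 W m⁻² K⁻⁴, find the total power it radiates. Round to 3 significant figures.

P ≈ 13.5 W

Wien's law: T = b/λ_max = 2.898×10⁻³/1.284×10⁻⁶ = 2257.01 K.
Area A = 0.213 cm² = 2.13×10⁻⁵ m².
Then P = εσAT⁴ = 0.432×5.670×10⁻⁸×2.13×10⁻⁵×(2257.01)⁴ = 13.5 W.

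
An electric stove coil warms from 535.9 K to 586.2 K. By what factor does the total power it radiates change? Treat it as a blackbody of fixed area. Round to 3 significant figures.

P ∝ T⁴, so P₂/P₁ = (T₂/T₁)⁴ = (586.2/535.9)⁴ = (1.09386)⁴ = 1.43.

P₂/P₁ ≈ 1.43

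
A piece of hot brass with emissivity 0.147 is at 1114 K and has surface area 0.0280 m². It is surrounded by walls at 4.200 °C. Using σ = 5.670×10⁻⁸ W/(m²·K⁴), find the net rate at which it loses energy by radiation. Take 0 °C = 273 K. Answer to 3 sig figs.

Surroundings: T = 4.200 °C + 273 = 277.200 K.
Area A = 0.0280 m².
Net radiated power P_net = εσA(T⁴ − T₀⁴) = 0.147×5.670×10⁻⁸×0.0280×(1114⁴ − 277.200⁴).
T⁴ − T₀⁴ = 1.54007×10¹² − 5.90436×10⁹ = 1.53417×10¹² K⁴, so P_net = 358 W.

Net loss ≈ 358 W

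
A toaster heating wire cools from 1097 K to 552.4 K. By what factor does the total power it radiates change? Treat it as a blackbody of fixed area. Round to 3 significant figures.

P₂/P₁ ≈ 0.0643

P ∝ T⁴, so P₂/P₁ = (T₂/T₁)⁴ = (552.4/1097)⁴ = (0.503555)⁴ = 0.0643.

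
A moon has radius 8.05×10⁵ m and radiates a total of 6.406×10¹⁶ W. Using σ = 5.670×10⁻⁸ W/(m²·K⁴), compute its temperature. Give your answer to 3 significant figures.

T ≈ 610 K

Surface area A = 4πR² = 4π(8.05×10⁵ m)² = 8.14332×10¹² m².
P = σAT⁴ ⇒ T = (P/(σA))^(1/4) = (6.406×10¹⁶/(5.670×10⁻⁸×8.14332×10¹²))^(1/4) = 610 K.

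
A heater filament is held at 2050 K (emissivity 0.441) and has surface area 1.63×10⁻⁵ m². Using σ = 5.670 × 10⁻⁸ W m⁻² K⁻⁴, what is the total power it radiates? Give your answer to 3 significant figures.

Area A = 1.63×10⁻⁵ m².
P = εσAT⁴ = 0.441 × 5.670×10⁻⁸ × 1.63×10⁻⁵ × (2050)⁴ = 7.20 W.

P ≈ 7.20 W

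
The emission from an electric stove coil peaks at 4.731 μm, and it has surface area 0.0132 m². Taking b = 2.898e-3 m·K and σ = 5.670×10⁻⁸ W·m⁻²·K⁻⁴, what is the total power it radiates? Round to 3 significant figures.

P ≈ 105 W

Wien's law: T = b/λ_max = 2.898×10⁻³/4.731×10⁻⁶ = 612.555 K.
Area A = 0.0132 m².
Then P = σAT⁴ = 5.670×10⁻⁸×0.0132×(612.555)⁴ = 105 W.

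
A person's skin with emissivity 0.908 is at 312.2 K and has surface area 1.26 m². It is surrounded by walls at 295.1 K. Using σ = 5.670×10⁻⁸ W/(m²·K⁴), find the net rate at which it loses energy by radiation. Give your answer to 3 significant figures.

Area A = 1.26 m².
Net radiated power P_net = εσA(T⁴ − T₀⁴) = 0.908×5.670×10⁻⁸×1.26×(312.2⁴ − 295.1⁴).
T⁴ − T₀⁴ = 9.50017×10⁹ − 7.58362×10⁹ = 1.91655×10⁹ K⁴, so P_net = 124 W.

Net loss ≈ 124 W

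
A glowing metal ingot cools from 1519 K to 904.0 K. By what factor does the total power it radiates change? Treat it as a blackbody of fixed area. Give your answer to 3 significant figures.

P₂/P₁ ≈ 0.125

P ∝ T⁴, so P₂/P₁ = (T₂/T₁)⁴ = (904.0/1519)⁴ = (0.595128)⁴ = 0.125.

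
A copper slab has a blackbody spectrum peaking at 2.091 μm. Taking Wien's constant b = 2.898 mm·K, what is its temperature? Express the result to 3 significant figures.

Wien's law gives T = b/λ_max = (2.898×10⁻³ m·K)/(2.091×10⁻⁶ m) = 1.39×10³ K.

T ≈ 1.39×10³ K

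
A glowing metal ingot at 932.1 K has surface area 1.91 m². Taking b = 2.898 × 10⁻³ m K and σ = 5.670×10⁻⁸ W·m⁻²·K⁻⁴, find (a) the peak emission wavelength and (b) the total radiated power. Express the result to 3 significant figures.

(a) λ_max = b/T = 2.898×10⁻³/932.1 = 3.109×10⁻⁶ m = 3.11 μm.
Area A = 1.91 m².
(b) P = σAT⁴ = 5.670×10⁻⁸×1.91×(932.1)⁴ = 8.17×10⁴ W.

λ_max ≈ 3.11 μm; P ≈ 8.17×10⁴ W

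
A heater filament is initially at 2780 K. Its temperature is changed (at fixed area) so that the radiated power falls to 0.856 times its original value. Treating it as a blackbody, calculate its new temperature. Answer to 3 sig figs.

T₂ ≈ 2.67×10³ K

P ∝ T⁴, so T₂/T₁ = (P₂/P₁)^(1/4) = (0.856)^(1/4) = 0.961875.
T₂ = 2780 × 0.961875 = 2.67×10³ K.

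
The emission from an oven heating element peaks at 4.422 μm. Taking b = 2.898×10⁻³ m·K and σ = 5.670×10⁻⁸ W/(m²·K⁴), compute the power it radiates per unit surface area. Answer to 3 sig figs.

I ≈ 1.05×10⁴ W/m²

Wien's law: T = b/λ_max = 2.898×10⁻³/4.422×10⁻⁶ = 655.360 K.
Then I = σT⁴ = 5.670×10⁻⁸×(655.360)⁴ = 1.05×10⁴ W/m².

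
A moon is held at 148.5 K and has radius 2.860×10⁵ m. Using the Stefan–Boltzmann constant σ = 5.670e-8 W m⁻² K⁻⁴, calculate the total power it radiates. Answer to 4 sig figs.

P ≈ 2.834×10¹³ W

Surface area A = 4πR² = 4π(2.860×10⁵ m)² = 1.02788×10¹² m².
P = σAT⁴ = 5.670×10⁻⁸ × 1.02788×10¹² × (148.5)⁴ = 2.834×10¹³ W.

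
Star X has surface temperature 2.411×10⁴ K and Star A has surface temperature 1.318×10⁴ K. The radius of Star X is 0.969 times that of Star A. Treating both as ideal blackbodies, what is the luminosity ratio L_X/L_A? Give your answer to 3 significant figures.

L_X/L_A ≈ 10.5

L ∝ R²T⁴, so L_X/L_A = (R_X/R_A)²(T_X/T_A)⁴ = (0.969)² × (2.411×10⁴/1.318×10⁴)⁴ = 0.938961 × 11.1977 = 10.5.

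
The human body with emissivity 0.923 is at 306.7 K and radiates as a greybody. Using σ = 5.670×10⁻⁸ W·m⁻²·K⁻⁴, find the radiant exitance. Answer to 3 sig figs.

Stefan–Boltzmann: I = εσT⁴ = 0.923 × 5.670×10⁻⁸ × (306.7)⁴ = 463 W/m².

I ≈ 463 W/m²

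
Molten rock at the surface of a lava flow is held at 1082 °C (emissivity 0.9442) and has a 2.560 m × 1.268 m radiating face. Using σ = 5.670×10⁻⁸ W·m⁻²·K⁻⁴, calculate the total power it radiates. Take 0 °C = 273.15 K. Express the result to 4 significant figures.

P ≈ 5.861×10⁵ W

T = 1082 °C + 273.15 = 1355.15 K.
Area A = 2.560 × 1.268 = 3.24608 m².
P = εσAT⁴ = 0.9442 × 5.670×10⁻⁸ × 3.24608 × (1355.15)⁴ = 5.861×10⁵ W.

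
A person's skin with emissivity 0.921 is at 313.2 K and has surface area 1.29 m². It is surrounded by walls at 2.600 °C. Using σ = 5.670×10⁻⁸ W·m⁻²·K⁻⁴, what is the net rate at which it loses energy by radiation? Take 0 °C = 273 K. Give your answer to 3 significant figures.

Surroundings: T = 2.600 °C + 273 = 275.600 K.
Area A = 1.29 m².
Net radiated power P_net = εσA(T⁴ − T₀⁴) = 0.921×5.670×10⁻⁸×1.29×(313.2⁴ − 275.600⁴).
T⁴ − T₀⁴ = 9.62248×10⁹ − 5.76922×10⁹ = 3.85326×10⁹ K⁴, so P_net = 260 W.

Net loss ≈ 260 W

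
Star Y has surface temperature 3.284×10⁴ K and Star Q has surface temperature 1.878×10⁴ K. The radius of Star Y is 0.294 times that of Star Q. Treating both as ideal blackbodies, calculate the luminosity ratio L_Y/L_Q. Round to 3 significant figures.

L ∝ R²T⁴, so L_Y/L_Q = (R_Y/R_Q)²(T_Y/T_Q)⁴ = (0.294)² × (3.284×10⁴/1.878×10⁴)⁴ = 0.086436 × 9.35040 = 0.808.

L_Y/L_Q ≈ 0.808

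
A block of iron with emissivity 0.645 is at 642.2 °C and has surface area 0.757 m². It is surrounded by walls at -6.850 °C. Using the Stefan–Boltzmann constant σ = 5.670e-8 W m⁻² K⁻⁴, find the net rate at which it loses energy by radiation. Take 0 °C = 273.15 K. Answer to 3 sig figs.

Net loss ≈ 1.93×10⁴ W

T = 642.2 °C + 273.15 = 915.35 K.
Surroundings: T = -6.850 °C + 273.15 = 266.300 K.
Area A = 0.757 m².
Net radiated power P_net = εσA(T⁴ − T₀⁴) = 0.645×5.670×10⁻⁸×0.757×(915.35⁴ − 266.300⁴).
T⁴ − T₀⁴ = 7.02019×10¹¹ − 5.02904×10⁹ = 6.96990×10¹¹ K⁴, so P_net = 1.93×10⁴ W.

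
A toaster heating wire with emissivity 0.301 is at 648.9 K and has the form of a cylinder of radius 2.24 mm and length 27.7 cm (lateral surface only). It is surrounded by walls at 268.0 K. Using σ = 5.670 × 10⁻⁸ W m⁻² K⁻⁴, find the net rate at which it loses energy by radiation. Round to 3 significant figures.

Net loss ≈ 11.5 W

Lateral area A = 2πrL = 2π×2.24×10⁻³×0.277 = 3.89859×10⁻³ m².
Net radiated power P_net = εσA(T⁴ − T₀⁴) = 0.301×5.670×10⁻⁸×3.89859×10⁻³×(648.9⁴ − 268.0⁴).
T⁴ − T₀⁴ = 1.77301×10¹¹ − 5.15869×10⁹ = 1.72142×10¹¹ K⁴, so P_net = 11.5 W.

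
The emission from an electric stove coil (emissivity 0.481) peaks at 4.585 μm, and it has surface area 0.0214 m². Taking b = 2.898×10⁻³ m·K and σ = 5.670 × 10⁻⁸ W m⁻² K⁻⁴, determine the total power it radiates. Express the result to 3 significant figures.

Wien's law: T = b/λ_max = 2.898×10⁻³/4.585×10⁻⁶ = 632.061 K.
Area A = 0.0214 m².
Then P = εσAT⁴ = 0.481×5.670×10⁻⁸×0.0214×(632.061)⁴ = 93.1 W.

P ≈ 93.1 W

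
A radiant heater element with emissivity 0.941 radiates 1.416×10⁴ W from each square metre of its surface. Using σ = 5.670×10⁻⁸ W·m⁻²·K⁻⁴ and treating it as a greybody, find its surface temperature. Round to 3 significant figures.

T ≈ 718 K

I = εσT⁴, so T = (I/εσ)^(1/4) = (1.416×10⁴/(0.941×5.670×10⁻⁸))^(1/4) = 718 K.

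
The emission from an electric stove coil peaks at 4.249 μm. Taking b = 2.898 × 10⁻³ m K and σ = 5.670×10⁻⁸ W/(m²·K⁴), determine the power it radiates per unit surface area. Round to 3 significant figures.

I ≈ 1.23×10⁴ W/m²

Wien's law: T = b/λ_max = 2.898×10⁻³/4.249×10⁻⁶ = 682.043 K.
Then I = σT⁴ = 5.670×10⁻⁸×(682.043)⁴ = 1.23×10⁴ W/m².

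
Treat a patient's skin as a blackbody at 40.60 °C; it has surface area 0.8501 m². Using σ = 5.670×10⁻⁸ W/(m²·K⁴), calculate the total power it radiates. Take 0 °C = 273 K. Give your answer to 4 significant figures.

P ≈ 466.2 W

T = 40.60 °C + 273 = 313.60 K.
Area A = 0.8501 m².
P = σAT⁴ = 5.670×10⁻⁸ × 0.8501 × (313.60)⁴ = 466.2 W.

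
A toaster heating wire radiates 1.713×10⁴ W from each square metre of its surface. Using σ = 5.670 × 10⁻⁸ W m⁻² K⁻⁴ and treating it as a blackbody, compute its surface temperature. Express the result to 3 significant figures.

I = σT⁴, so T = (I/σ)^(1/4) = (1.713×10⁴/(5.670×10⁻⁸))^(1/4) = 741 K.

T ≈ 741 K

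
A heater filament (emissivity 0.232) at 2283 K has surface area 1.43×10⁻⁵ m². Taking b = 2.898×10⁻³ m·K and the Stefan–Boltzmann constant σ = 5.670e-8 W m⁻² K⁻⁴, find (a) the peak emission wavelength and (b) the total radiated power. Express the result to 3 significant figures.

λ_max ≈ 1.27 μm; P ≈ 5.11 W

(a) λ_max = b/T = 2.898×10⁻³/2283 = 1.269×10⁻⁶ m = 1.27 μm.
Area A = 1.43×10⁻⁵ m².
(b) P = εσAT⁴ = 0.232×5.670×10⁻⁸×1.43×10⁻⁵×(2283)⁴ = 5.11 W.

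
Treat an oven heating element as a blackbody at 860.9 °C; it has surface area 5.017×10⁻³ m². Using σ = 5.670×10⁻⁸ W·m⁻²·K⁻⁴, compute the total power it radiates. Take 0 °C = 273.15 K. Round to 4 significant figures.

T = 860.9 °C + 273.15 = 1134.05 K.
Area A = 5.017×10⁻³ m².
P = σAT⁴ = 5.670×10⁻⁸ × 5.017×10⁻³ × (1134.05)⁴ = 470.5 W.

P ≈ 470.5 W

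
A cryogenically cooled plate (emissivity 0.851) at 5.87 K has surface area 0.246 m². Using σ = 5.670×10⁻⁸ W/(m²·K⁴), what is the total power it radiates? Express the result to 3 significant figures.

Area A = 0.246 m².
P = εσAT⁴ = 0.851 × 5.670×10⁻⁸ × 0.246 × (5.87)⁴ = 1.41×10⁻⁵ W.

P ≈ 1.41×10⁻⁵ W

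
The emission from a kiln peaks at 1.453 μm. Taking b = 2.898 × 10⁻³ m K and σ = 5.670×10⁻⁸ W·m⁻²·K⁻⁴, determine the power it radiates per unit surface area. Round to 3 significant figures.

Wien's law: T = b/λ_max = 2.898×10⁻³/1.453×10⁻⁶ = 1994.49 K.
Then I = σT⁴ = 5.670×10⁻⁸×(1994.49)⁴ = 8.97×10⁵ W/m².

I ≈ 8.97×10⁵ W/m²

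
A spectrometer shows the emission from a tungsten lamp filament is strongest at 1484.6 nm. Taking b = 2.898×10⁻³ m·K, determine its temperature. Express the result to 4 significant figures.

Wien's law gives T = b/λ_max = (2.898×10⁻³ m·K)/(1.4846×10⁻⁶ m) = 1952 K.

T ≈ 1952 K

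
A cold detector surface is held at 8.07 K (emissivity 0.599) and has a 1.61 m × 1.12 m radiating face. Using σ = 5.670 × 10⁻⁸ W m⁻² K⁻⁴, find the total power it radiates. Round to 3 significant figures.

P ≈ 2.60×10⁻⁴ W

Area A = 1.61 × 1.12 = 1.8032 m².
P = εσAT⁴ = 0.599 × 5.670×10⁻⁸ × 1.8032 × (8.07)⁴ = 2.60×10⁻⁴ W.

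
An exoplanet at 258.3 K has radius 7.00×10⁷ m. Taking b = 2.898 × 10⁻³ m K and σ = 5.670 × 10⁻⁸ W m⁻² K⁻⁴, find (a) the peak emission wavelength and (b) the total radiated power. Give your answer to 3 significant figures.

(a) λ_max = b/T = 2.898×10⁻³/258.3 = 1.122×10⁻⁵ m = 11.2 μm.
Surface area A = 4πR² = 4π(7.00×10⁷ m)² = 6.15752×10¹⁶ m².
(b) P = σAT⁴ = 5.670×10⁻⁸×6.15752×10¹⁶×(258.3)⁴ = 1.55×10¹⁹ W.

λ_max ≈ 11.2 μm; P ≈ 1.55×10¹⁹ W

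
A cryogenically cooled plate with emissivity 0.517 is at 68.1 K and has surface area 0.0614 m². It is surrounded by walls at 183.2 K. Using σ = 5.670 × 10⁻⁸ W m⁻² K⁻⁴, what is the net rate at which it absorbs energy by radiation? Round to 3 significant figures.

Area A = 0.0614 m².
Net radiated power P_net = εσA(T⁴ − T₀⁴) = 0.517×5.670×10⁻⁸×0.0614×(68.1⁴ − 183.2⁴).
T⁴ − T₀⁴ = 2.15074×10⁷ − 1.12642×10⁹ = -1.10491×10⁹ K⁴, so P_net = -1.99 W — negative, meaning a net gain of 1.99 W.

Net gain ≈ 1.99 W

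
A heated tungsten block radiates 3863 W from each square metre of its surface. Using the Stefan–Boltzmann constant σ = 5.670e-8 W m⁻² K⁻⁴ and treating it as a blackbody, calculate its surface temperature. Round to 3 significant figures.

T ≈ 511 K

I = σT⁴, so T = (I/σ)^(1/4) = (3863/(5.670×10⁻⁸))^(1/4) = 511 K.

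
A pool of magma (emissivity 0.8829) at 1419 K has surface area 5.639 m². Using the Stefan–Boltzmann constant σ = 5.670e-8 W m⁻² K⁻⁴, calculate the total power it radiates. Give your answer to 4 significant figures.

P ≈ 1.145×10⁶ W

Area A = 5.639 m².
P = εσAT⁴ = 0.8829 × 5.670×10⁻⁸ × 5.639 × (1419)⁴ = 1.145×10⁶ W.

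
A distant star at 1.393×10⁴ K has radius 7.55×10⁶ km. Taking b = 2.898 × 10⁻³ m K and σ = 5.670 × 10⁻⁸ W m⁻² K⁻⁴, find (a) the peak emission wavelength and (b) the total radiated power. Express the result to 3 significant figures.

(a) λ_max = b/T = 2.898×10⁻³/1.393×10⁴ = 2.080×10⁻⁷ m = 208 nm.
Surface area A = 4πR² = 4π(7.55×10⁹ m)² = 7.16315×10²⁰ m².
(b) P = σAT⁴ = 5.670×10⁻⁸×7.16315×10²⁰×(1.393×10⁴)⁴ = 1.53×10³⁰ W.

λ_max ≈ 208 nm; P ≈ 1.53×10³⁰ W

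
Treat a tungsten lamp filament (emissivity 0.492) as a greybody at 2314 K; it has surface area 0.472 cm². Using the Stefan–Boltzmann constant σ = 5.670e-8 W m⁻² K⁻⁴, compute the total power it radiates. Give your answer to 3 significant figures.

Area A = 0.472 cm² = 4.72×10⁻⁵ m².
P = εσAT⁴ = 0.492 × 5.670×10⁻⁸ × 4.72×10⁻⁵ × (2314)⁴ = 37.8 W.

P ≈ 37.8 W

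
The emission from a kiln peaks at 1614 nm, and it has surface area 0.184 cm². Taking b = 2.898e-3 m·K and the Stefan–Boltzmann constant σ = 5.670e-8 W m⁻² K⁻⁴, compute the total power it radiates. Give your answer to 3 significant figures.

P ≈ 10.8 W

Wien's law: T = b/λ_max = 2.898×10⁻³/1.614×10⁻⁶ = 1795.54 K.
Area A = 0.184 cm² = 1.84×10⁻⁵ m².
Then P = σAT⁴ = 5.670×10⁻⁸×1.84×10⁻⁵×(1795.54)⁴ = 10.8 W.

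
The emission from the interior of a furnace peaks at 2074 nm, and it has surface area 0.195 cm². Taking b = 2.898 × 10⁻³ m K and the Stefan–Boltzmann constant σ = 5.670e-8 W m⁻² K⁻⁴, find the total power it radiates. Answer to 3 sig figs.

Wien's law: T = b/λ_max = 2.898×10⁻³/2.074×10⁻⁶ = 1397.30 K.
Area A = 0.195 cm² = 1.95×10⁻⁵ m².
Then P = σAT⁴ = 5.670×10⁻⁸×1.95×10⁻⁵×(1397.30)⁴ = 4.21 W.

P ≈ 4.21 W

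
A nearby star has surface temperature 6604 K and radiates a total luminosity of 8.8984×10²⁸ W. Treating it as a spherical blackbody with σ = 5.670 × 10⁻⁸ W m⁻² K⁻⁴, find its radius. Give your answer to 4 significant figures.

R ≈ 8.103×10⁹ m

L = 4πR²σT⁴ ⇒ R = √(L/(4πσT⁴)).
σT⁴ = 1.07848×10⁸ W/m², so R = √(8.8984×10²⁸/(4π×1.07848×10⁸)) = 8.103×10⁹ m.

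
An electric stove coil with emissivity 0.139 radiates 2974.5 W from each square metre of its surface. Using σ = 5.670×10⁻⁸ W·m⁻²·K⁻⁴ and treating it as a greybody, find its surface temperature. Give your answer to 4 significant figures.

I = εσT⁴, so T = (I/εσ)^(1/4) = (2974.5/(0.139×5.670×10⁻⁸))^(1/4) = 783.8 K.

T ≈ 783.8 K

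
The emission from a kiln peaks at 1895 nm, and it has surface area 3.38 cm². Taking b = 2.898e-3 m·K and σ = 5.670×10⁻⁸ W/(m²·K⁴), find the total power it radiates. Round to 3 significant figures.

Wien's law: T = b/λ_max = 2.898×10⁻³/1.895×10⁻⁶ = 1529.29 K.
Area A = 3.38 cm² = 3.38×10⁻⁴ m².
Then P = σAT⁴ = 5.670×10⁻⁸×3.38×10⁻⁴×(1529.29)⁴ = 105 W.

P ≈ 105 W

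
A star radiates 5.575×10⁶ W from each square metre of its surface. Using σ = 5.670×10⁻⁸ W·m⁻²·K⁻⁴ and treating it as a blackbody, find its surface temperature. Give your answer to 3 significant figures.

T ≈ 3.15×10³ K

I = σT⁴, so T = (I/σ)^(1/4) = (5.575×10⁶/(5.670×10⁻⁸))^(1/4) = 3.15×10³ K.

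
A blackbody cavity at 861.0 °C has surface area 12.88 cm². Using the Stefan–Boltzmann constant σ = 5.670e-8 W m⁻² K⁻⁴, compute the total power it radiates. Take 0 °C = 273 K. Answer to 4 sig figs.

P ≈ 120.8 W

T = 861.0 °C + 273 = 1134.0 K.
Area A = 12.88 cm² = 1.288×10⁻³ m².
P = σAT⁴ = 5.670×10⁻⁸ × 1.288×10⁻³ × (1134.0)⁴ = 120.8 W.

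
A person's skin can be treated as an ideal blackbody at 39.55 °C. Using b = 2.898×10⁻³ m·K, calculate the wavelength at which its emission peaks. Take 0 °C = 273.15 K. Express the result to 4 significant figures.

T = 39.55 °C + 273.15 = 312.70 K.
Wien's displacement law: λ_max = b/T = (2.898×10⁻³ m·K)/(312.70 K) = 9.2677×10⁻⁶ m.
That is 9.268 μm, in the infrared range.

λ_max ≈ 9.268 μm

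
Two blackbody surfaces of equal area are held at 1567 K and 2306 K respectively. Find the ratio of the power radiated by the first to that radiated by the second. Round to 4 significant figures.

P₁/P₂ ≈ 0.2132

With equal areas, P₁/P₂ = (T₁/T₂)⁴ = (1567/2306)⁴ = 0.2132.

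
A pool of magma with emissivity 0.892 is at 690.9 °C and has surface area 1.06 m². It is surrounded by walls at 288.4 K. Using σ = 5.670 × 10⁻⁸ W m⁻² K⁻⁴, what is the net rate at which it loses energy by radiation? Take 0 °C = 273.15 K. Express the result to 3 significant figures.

Net loss ≈ 4.59×10⁴ W

T = 690.9 °C + 273.15 = 964.05 K.
Area A = 1.06 m².
Net radiated power P_net = εσA(T⁴ − T₀⁴) = 0.892×5.670×10⁻⁸×1.06×(964.05⁴ − 288.4⁴).
T⁴ − T₀⁴ = 8.63770×10¹¹ − 6.91801×10⁹ = 8.56852×10¹¹ K⁴, so P_net = 4.59×10⁴ W.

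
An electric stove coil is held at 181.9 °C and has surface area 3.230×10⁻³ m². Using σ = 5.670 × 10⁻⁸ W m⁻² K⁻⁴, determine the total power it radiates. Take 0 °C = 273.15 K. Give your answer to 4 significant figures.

P ≈ 7.853 W

T = 181.9 °C + 273.15 = 455.05 K.
Area A = 3.230×10⁻³ m².
P = σAT⁴ = 5.670×10⁻⁸ × 3.230×10⁻³ × (455.05)⁴ = 7.853 W.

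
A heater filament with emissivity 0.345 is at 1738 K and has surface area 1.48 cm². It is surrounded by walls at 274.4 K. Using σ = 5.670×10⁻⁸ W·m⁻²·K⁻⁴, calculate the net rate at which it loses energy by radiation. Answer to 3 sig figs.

Area A = 1.48 cm² = 1.48×10⁻⁴ m².
Net radiated power P_net = εσA(T⁴ − T₀⁴) = 0.345×5.670×10⁻⁸×1.48×10⁻⁴×(1738⁴ − 274.4⁴).
T⁴ − T₀⁴ = 9.12429×10¹² − 5.66939×10⁹ = 9.11862×10¹² K⁴, so P_net = 26.4 W.

Net loss ≈ 26.4 W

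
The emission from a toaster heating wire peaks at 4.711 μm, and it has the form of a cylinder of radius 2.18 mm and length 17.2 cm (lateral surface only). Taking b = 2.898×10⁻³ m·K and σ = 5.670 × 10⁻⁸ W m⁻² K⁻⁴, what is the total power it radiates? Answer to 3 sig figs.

Wien's law: T = b/λ_max = 2.898×10⁻³/4.711×10⁻⁶ = 615.156 K.
Lateral area A = 2πrL = 2π×2.18×10⁻³×0.172 = 2.35594×10⁻³ m².
Then P = σAT⁴ = 5.670×10⁻⁸×2.35594×10⁻³×(615.156)⁴ = 19.1 W.

P ≈ 19.1 W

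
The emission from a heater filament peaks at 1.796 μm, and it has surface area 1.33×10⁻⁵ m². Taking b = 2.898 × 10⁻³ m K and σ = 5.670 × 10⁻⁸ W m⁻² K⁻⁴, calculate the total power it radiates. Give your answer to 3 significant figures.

P ≈ 5.11 W

Wien's law: T = b/λ_max = 2.898×10⁻³/1.796×10⁻⁶ = 1613.59 K.
Area A = 1.33×10⁻⁵ m².
Then P = σAT⁴ = 5.670×10⁻⁸×1.33×10⁻⁵×(1613.59)⁴ = 5.11 W.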